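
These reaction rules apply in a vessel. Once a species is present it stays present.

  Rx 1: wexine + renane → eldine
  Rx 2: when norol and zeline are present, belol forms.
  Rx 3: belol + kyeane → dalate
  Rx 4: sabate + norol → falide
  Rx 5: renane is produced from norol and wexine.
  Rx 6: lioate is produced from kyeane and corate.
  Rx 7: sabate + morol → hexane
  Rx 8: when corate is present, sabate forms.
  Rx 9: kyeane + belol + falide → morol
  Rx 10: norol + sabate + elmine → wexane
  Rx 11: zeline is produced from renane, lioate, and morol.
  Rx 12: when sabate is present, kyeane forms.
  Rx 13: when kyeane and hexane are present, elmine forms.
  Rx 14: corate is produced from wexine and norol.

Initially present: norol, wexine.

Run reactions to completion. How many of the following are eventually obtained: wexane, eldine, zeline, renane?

norol and wexine present → renane forms (Rx 5).
wexine and renane present → eldine forms (Rx 1).
wexane would need norol, sabate, and elmine (Rx 10), but elmine never forms.
eldine: reached.
zeline would need renane, lioate, and morol (Rx 11), but morol never forms.
renane: reached.
Reached: eldine and renane — 2 of the 4.

2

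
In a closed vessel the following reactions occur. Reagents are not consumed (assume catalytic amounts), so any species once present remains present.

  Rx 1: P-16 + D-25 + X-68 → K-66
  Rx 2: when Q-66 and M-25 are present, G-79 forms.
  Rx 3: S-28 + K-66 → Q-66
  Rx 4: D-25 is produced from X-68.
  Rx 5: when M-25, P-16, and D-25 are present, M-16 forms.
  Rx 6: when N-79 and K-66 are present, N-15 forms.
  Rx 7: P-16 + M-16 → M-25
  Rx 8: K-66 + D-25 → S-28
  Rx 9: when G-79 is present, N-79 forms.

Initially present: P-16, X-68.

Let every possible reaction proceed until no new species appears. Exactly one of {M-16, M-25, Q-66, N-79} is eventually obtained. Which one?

X-68 present → D-25 forms (Rx 4).
P-16, D-25, and X-68 present → K-66 forms (Rx 1).
K-66 and D-25 present → S-28 forms (Rx 8).
S-28 and K-66 present → Q-66 forms (Rx 3).
M-16 would need M-25, P-16, and D-25 (Rx 5), but M-25 never forms. N-79 would need G-79 (Rx 9), but G-79 never forms. M-25 would need P-16 and M-16 (Rx 7), but M-16 never forms.

Q-66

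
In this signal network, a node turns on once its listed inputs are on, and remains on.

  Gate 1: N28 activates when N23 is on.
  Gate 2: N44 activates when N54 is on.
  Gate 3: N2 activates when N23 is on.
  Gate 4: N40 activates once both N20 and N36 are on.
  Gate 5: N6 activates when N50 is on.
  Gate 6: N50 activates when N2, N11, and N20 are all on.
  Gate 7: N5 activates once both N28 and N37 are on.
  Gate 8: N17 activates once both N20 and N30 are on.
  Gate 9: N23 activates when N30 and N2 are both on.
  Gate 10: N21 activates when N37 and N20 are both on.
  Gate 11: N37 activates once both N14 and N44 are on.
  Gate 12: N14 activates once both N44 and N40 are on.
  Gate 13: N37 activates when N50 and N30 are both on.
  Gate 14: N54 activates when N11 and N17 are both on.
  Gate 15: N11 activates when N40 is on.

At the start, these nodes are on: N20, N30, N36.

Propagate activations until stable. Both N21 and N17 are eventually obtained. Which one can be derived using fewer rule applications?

N17: Gate 8: N20 and N30 on → N17 on. [1 rule application]
N21: N20 and N36 are on, so N40 activates (Gate 4). N20 and N30 are on, so N17 activates (Gate 8). N40 is on, so N11 activates (Gate 15). N11 and N17 are on, so N54 activates (Gate 14). N54 is on, so N44 activates (Gate 2). Gate 12: N44 and N40 on → N14 on. N14 and N44 are on, so N37 activates (Gate 11). Gate 10: N37 and N20 on → N21 on. [8 rule applications]
N17 needs fewer.

N17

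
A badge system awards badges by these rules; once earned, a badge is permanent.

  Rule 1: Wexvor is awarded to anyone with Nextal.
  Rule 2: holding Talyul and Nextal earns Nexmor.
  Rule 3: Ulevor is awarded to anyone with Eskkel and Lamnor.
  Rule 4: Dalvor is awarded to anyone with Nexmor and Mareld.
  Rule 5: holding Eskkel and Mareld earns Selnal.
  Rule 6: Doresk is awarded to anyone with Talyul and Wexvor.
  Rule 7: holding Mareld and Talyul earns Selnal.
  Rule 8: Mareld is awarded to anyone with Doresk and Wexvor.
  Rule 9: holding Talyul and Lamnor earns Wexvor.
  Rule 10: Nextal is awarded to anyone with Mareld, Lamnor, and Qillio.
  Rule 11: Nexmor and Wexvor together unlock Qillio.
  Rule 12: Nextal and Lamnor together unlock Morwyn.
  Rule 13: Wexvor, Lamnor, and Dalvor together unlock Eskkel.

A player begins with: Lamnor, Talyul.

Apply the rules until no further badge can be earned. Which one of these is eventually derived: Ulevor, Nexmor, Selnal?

With Talyul and Lamnor, Wexvor is earned (Rule 9).
With Talyul and Wexvor, Doresk is earned (Rule 6).
With Doresk and Wexvor, Mareld is earned (Rule 8).
With Mareld and Talyul, Selnal is earned (Rule 7).
Ulevor would need Eskkel and Lamnor (Rule 3), but Eskkel is never earned. Nexmor would need Talyul and Nextal (Rule 2), but Nextal is never earned.

Selnal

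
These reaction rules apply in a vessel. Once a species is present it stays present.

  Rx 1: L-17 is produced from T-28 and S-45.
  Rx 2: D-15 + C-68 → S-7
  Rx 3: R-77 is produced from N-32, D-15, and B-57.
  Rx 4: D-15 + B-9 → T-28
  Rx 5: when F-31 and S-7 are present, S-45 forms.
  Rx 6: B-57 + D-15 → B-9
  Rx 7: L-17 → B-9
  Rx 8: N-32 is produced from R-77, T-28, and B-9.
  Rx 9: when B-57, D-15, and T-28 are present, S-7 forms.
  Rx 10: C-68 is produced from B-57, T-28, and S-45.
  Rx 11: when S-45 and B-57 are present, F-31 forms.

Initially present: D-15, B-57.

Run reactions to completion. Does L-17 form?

L-17 would need T-28 and S-45 (Rx 1), but S-45 never forms.

No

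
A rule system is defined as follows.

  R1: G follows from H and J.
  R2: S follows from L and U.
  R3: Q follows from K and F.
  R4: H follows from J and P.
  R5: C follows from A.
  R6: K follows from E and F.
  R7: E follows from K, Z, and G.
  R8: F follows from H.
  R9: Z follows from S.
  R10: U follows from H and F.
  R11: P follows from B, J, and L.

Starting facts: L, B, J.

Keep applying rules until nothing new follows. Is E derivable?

No

E would need K, Z, and G (R7), but K is never established.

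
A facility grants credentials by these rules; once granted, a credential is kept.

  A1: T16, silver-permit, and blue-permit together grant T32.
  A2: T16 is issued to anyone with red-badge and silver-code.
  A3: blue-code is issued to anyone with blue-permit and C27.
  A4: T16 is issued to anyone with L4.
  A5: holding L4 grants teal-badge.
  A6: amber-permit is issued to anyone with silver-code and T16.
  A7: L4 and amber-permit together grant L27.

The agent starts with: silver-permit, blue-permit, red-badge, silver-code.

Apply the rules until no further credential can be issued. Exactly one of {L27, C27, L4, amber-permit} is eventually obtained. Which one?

Holding red-badge and silver-code grants T16 (A2).
Holding silver-code and T16 grants amber-permit (A6).
L27 would need L4 and amber-permit (A7), but L4 is never granted. No rule produces L4, and it is not given. No rule produces C27, and it is not given.

amber-permit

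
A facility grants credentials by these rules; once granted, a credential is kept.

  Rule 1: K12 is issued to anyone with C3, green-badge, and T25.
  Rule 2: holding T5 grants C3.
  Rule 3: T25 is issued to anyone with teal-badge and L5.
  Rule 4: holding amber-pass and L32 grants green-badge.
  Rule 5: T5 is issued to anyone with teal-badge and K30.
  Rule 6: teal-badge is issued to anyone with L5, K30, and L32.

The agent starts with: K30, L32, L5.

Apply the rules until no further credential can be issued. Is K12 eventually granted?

No

K12 would need C3, green-badge, and T25 (Rule 1), but green-badge is never granted.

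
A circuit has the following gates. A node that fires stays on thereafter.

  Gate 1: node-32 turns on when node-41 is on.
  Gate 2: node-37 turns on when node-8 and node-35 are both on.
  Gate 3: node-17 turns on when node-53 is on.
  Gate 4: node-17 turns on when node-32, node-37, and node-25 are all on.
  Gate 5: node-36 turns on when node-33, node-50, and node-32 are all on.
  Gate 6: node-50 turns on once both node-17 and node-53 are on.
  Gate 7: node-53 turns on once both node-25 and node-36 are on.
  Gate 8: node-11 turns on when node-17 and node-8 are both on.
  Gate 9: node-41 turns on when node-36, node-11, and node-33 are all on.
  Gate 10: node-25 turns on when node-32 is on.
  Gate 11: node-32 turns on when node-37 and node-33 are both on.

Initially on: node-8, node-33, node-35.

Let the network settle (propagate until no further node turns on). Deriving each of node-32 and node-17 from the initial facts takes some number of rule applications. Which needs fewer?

node-32

node-32: node-8 and node-35 are on, so node-37 turns on (Gate 2). Gate 11: node-37 and node-33 on → node-32 on. [2 rule applications]
node-17: node-8 and node-35 are on, so node-37 turns on (Gate 2). node-37 and node-33 are on, so node-32 turns on (Gate 11). node-32 is on, so node-25 turns on (Gate 10). Gate 4: node-32, node-37, and node-25 on → node-17 on. [4 rule applications]
node-32 needs fewer.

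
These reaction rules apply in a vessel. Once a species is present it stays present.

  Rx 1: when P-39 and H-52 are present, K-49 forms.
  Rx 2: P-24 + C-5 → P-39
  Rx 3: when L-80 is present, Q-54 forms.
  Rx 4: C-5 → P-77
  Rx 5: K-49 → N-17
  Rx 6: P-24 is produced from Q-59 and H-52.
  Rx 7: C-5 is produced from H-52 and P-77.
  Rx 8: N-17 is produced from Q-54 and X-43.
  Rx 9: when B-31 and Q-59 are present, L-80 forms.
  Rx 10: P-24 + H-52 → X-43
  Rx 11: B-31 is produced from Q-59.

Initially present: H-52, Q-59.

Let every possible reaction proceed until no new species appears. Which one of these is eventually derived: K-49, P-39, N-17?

Q-59 and H-52 present → P-24 forms (Rx 6).
Q-59 present → B-31 forms (Rx 11).
P-24 and H-52 present → X-43 forms (Rx 10).
B-31 and Q-59 present → L-80 forms (Rx 9).
L-80 present → Q-54 forms (Rx 3).
Q-54 and X-43 present → N-17 forms (Rx 8).
K-49 would need P-39 and H-52 (Rx 1), but P-39 never forms. P-39 would need P-24 and C-5 (Rx 2), but C-5 never forms.

N-17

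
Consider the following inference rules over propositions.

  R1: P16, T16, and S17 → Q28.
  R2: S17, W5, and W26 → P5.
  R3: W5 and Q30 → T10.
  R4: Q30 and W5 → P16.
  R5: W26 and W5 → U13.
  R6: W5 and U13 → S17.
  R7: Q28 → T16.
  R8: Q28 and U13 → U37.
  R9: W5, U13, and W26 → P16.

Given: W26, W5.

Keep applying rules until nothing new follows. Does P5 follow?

Yes

From W26 and W5, R5 gives U13.
From W5 and U13, R6 gives S17.
S17, W5, and W26 hold, so P5 follows (R2).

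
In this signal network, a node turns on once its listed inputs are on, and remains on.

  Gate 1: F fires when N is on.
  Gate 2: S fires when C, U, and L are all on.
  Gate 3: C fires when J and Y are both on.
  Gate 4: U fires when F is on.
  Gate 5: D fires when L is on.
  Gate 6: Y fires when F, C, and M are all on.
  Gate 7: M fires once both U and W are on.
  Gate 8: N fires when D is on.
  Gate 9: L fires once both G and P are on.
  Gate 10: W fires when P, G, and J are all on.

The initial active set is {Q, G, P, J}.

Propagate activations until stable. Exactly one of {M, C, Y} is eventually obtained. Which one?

P, G, and J are on, so W fires (Gate 10).
G and P are on, so L fires (Gate 9).
L is on, so D fires (Gate 5).
Gate 8: D on → N on.
N is on, so F fires (Gate 1).
Gate 4: F on → U on.
U and W are on, so M fires (Gate 7).
Y would need F, C, and M (Gate 6), but C never turns on. C would need J and Y (Gate 3), but Y never turns on.

M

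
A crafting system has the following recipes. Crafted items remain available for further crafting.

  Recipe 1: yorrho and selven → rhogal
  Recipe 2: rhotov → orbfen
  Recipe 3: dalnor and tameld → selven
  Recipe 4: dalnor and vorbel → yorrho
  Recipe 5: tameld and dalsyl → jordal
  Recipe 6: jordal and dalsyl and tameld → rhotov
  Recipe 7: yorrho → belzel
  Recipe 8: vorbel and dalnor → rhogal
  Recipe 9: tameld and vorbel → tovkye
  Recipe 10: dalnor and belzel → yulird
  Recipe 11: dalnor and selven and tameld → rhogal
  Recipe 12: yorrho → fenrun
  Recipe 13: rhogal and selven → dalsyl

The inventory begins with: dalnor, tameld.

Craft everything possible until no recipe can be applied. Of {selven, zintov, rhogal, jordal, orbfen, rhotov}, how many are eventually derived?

dalnor and tameld → selven (Recipe 3).
dalnor and selven and tameld → rhogal (Recipe 11).
rhogal and selven → dalsyl (Recipe 13).
Using Recipe 5, tameld and dalsyl make jordal.
Using Recipe 6, jordal, dalsyl, and tameld make rhotov.
rhotov → orbfen (Recipe 2).
selven: reached.
No rule produces zintov, and it is not given.
rhogal: reached.
jordal: reached.
orbfen: reached.
rhotov: reached.
Reached: selven, rhogal, jordal, orbfen, and rhotov — 5 of the 6.

5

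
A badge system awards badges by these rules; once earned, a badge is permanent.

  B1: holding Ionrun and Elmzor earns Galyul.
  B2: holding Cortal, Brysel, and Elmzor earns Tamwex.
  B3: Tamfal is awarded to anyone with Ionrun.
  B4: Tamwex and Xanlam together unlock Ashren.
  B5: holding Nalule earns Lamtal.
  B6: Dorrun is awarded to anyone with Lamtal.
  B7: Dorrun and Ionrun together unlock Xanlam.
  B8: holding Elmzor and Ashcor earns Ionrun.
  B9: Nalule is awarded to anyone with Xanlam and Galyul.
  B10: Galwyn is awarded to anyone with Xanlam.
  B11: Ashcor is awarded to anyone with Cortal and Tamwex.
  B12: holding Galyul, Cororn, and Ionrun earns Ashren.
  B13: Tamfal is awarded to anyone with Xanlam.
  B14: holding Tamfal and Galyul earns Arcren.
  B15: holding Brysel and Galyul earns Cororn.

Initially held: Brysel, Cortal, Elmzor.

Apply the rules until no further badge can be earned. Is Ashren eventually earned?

Yes

With Cortal, Brysel, and Elmzor, Tamwex is earned (B2).
With Cortal and Tamwex, Ashcor is earned (B11).
With Elmzor and Ashcor, Ionrun is earned (B8).
With Ionrun and Elmzor, Galyul is earned (B1).
With Brysel and Galyul, Cororn is earned (B15).
With Galyul, Cororn, and Ionrun, Ashren is earned (B12).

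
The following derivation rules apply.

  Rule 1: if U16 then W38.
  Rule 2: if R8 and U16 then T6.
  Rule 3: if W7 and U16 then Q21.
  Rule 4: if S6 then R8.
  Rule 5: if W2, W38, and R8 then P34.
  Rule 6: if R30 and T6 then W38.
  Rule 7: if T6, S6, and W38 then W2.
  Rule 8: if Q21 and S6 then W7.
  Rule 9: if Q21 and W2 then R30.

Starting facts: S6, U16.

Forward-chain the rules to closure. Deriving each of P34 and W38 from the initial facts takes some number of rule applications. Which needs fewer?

W38

W38: U16 holds, so W38 follows (Rule 1). [1 rule application]
P34: From S6, Rule 4 gives R8. From U16, Rule 1 gives W38. From R8 and U16, Rule 2 gives T6. From T6, S6, and W38, Rule 7 gives W2. W2, W38, and R8 hold, so P34 follows (Rule 5). [5 rule applications]
W38 needs fewer.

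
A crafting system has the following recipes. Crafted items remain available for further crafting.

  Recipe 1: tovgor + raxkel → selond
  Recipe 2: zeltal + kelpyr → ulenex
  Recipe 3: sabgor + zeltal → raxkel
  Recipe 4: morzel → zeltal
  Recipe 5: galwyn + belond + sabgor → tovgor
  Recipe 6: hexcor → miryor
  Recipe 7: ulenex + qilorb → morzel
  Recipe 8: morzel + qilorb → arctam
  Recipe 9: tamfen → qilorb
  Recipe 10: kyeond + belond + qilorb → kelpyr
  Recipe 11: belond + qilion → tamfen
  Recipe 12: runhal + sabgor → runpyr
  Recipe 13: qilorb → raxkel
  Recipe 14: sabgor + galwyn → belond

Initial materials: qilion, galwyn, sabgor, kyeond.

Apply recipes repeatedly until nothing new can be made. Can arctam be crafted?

No

arctam would need morzel and qilorb (Recipe 8), but morzel is never obtained.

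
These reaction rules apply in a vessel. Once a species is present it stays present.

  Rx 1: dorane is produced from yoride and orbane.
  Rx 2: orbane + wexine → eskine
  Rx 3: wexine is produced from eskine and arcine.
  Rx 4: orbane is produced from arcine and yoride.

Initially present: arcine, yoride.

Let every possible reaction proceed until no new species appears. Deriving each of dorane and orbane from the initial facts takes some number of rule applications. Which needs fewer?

orbane: arcine and yoride present → orbane forms (Rx 4). [1 rule application]
dorane: arcine and yoride present → orbane forms (Rx 4). yoride and orbane present → dorane forms (Rx 1). [2 rule applications]
orbane needs fewer.

orbane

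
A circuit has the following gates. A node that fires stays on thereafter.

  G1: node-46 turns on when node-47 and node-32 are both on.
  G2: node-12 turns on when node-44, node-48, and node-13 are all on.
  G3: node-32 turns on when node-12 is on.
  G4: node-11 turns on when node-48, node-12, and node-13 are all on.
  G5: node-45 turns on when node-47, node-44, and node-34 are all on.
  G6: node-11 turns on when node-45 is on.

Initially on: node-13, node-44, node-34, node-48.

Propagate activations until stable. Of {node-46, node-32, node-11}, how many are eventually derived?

2

node-44, node-48, and node-13 are on, so node-12 turns on (G2).
node-48, node-12, and node-13 are on, so node-11 turns on (G4).
node-12 is on, so node-32 turns on (G3).
node-46 would need node-47 and node-32 (G1), but node-47 never turns on.
node-32: reached.
node-11: reached.
Reached: node-32 and node-11 — 2 of the 3.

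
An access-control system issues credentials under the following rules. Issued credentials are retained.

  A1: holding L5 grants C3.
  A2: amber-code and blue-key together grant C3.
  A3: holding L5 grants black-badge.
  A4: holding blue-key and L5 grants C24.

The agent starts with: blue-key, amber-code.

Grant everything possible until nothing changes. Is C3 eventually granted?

Holding amber-code and blue-key grants C3 (A2).

Yes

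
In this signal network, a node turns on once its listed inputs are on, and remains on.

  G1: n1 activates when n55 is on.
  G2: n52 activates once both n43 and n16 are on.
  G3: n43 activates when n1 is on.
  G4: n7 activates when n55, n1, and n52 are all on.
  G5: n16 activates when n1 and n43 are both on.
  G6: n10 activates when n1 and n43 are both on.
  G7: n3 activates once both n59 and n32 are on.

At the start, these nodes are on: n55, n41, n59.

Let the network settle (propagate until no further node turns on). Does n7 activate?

Yes

G1: n55 on → n1 on.
G3: n1 on → n43 on.
G5: n1 and n43 on → n16 on.
n43 and n16 are on, so n52 activates (G2).
n55, n1, and n52 are on, so n7 activates (G4).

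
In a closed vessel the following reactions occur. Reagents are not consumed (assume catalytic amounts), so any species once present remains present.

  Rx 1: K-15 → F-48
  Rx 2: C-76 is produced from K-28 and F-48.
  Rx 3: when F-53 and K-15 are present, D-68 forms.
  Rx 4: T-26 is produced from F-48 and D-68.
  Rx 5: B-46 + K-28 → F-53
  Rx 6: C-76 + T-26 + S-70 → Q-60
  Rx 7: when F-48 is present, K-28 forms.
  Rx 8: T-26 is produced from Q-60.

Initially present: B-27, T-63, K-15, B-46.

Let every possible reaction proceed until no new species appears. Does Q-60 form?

Q-60 would need C-76, T-26, and S-70 (Rx 6), but S-70 never forms.

No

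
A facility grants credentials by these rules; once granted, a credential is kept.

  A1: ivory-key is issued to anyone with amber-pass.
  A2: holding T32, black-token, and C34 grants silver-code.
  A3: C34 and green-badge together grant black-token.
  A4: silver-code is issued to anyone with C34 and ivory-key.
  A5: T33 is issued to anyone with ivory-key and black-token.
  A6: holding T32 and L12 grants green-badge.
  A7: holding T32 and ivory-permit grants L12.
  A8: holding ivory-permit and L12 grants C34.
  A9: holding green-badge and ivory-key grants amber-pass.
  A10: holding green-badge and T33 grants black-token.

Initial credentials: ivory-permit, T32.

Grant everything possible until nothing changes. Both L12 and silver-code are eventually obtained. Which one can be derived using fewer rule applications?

L12

L12: Holding T32 and ivory-permit grants L12 (A7). [1 rule application]
silver-code: Holding T32 and ivory-permit grants L12 (A7). Holding T32 and L12 grants green-badge (A6). Holding ivory-permit and L12 grants C34 (A8). Holding C34 and green-badge grants black-token (A3). Holding T32, black-token, and C34 grants silver-code (A2). [5 rule applications]
L12 needs fewer.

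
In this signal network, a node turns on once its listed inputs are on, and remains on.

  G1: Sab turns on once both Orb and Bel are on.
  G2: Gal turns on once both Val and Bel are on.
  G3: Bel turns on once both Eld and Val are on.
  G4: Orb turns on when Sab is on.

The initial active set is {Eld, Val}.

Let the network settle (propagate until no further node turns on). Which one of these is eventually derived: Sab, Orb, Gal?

Gal

G3: Eld and Val on → Bel on.
G2: Val and Bel on → Gal on.
Orb would need Sab (G4), but Sab never turns on. Sab would need Orb and Bel (G1), but Orb never turns on.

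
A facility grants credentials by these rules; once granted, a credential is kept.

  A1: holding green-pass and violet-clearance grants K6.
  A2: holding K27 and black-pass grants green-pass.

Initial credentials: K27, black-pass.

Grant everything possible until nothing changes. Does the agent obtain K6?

K6 would need green-pass and violet-clearance (A1), but violet-clearance is never granted.

No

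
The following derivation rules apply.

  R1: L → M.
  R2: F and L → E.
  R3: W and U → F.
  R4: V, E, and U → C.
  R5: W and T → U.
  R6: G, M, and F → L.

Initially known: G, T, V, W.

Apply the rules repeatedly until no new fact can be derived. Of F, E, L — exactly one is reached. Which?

From W and T, R5 gives U.
From W and U, R3 gives F.
L would need G, M, and F (R6), but M is never established. E would need F and L (R2), but L is never established.

F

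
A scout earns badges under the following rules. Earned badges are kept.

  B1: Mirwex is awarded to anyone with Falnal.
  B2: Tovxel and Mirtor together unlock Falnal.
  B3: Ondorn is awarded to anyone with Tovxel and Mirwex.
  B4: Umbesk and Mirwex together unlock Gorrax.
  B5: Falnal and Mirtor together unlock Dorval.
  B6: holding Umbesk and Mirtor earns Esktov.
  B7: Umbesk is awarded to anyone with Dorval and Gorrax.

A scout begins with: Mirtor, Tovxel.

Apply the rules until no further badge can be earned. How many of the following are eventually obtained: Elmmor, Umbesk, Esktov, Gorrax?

No rule produces Elmmor, and it is not given.
Umbesk would need Dorval and Gorrax (B7), but Gorrax is never earned.
Esktov would need Umbesk and Mirtor (B6), but Umbesk is never earned.
Gorrax would need Umbesk and Mirwex (B4), but Umbesk is never earned.
None of the 4 are reached.

0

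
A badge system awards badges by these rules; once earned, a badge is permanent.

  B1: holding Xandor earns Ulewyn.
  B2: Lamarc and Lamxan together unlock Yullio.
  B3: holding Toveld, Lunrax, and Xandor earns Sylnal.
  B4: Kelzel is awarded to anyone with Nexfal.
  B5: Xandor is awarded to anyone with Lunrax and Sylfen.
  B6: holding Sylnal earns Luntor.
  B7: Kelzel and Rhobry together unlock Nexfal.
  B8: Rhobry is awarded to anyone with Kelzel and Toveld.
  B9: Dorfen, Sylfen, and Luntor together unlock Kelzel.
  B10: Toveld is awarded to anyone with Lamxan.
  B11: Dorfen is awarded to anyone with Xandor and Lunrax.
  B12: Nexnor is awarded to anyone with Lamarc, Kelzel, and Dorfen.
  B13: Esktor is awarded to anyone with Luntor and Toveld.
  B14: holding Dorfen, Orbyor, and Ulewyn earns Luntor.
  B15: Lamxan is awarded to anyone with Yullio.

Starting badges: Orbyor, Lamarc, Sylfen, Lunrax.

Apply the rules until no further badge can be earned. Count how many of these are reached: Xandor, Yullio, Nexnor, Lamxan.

With Lunrax and Sylfen, Xandor is earned (B5).
With Xandor and Lunrax, Dorfen is earned (B11).
With Xandor, Ulewyn is earned (B1).
With Dorfen, Orbyor, and Ulewyn, Luntor is earned (B14).
With Dorfen, Sylfen, and Luntor, Kelzel is earned (B9).
With Lamarc, Kelzel, and Dorfen, Nexnor is earned (B12).
Xandor: reached.
Yullio would need Lamarc and Lamxan (B2), but Lamxan is never earned.
Nexnor: reached.
Lamxan would need Yullio (B15), but Yullio is never earned.
Reached: Xandor and Nexnor — 2 of the 4.

2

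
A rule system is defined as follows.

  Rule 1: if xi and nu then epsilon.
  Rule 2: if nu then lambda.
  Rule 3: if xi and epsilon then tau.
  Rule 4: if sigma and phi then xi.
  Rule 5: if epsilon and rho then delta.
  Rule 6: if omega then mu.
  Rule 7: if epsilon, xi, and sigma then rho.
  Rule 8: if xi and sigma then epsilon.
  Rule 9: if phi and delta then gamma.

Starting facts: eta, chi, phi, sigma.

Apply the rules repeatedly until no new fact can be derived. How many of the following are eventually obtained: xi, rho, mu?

From sigma and phi, Rule 4 gives xi.
From xi and sigma, Rule 8 gives epsilon.
From epsilon, xi, and sigma, Rule 7 gives rho.
xi: reached.
rho: reached.
mu would need omega (Rule 6), but omega is never established.
Reached: xi and rho — 2 of the 3.

2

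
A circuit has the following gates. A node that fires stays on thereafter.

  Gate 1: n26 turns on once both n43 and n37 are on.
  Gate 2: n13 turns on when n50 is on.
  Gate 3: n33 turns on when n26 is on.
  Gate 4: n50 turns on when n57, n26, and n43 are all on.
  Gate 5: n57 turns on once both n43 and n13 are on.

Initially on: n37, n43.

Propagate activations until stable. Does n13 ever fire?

No

n13 would need n50 (Gate 2), but n50 never turns on.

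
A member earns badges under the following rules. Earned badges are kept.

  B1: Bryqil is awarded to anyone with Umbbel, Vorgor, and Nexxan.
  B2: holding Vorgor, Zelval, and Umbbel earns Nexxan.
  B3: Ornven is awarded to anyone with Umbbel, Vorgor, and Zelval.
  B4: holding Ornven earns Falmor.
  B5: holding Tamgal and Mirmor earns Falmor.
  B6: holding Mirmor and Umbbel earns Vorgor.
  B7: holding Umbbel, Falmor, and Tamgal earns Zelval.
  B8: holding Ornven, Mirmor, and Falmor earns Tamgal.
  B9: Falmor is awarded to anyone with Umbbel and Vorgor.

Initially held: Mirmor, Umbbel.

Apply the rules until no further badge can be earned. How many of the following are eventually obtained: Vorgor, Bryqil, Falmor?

With Mirmor and Umbbel, Vorgor is earned (B6).
With Umbbel and Vorgor, Falmor is earned (B9).
Vorgor: reached.
Bryqil would need Umbbel, Vorgor, and Nexxan (B1), but Nexxan is never earned.
Falmor: reached.
Reached: Vorgor and Falmor — 2 of the 3.

2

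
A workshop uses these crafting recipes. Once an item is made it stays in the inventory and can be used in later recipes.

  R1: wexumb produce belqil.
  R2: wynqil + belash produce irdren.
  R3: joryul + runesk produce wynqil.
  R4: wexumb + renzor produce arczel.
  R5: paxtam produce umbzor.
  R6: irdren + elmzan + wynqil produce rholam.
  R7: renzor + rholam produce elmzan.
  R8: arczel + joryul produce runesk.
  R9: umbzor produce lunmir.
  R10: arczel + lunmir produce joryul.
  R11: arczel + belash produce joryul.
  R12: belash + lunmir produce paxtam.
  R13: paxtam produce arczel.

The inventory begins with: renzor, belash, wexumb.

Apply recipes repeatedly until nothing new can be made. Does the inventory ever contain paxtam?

No

paxtam would need belash and lunmir (R12), but lunmir is never obtained.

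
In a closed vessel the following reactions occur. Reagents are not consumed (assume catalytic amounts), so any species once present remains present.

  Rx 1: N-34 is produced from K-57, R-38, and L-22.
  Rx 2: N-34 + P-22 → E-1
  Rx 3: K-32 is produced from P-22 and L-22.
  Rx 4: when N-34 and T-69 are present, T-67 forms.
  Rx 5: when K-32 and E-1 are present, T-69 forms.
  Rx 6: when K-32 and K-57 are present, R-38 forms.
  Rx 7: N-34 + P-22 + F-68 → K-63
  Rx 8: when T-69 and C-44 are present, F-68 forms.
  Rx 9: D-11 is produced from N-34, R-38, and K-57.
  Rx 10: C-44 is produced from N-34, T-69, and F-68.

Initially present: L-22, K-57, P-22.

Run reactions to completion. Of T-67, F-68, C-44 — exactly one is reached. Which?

T-67

P-22 and L-22 present → K-32 forms (Rx 3).
K-32 and K-57 present → R-38 forms (Rx 6).
K-57, R-38, and L-22 present → N-34 forms (Rx 1).
N-34 and P-22 present → E-1 forms (Rx 2).
K-32 and E-1 present → T-69 forms (Rx 5).
N-34 and T-69 present → T-67 forms (Rx 4).
F-68 would need T-69 and C-44 (Rx 8), but C-44 never forms. C-44 would need N-34, T-69, and F-68 (Rx 10), but F-68 never forms.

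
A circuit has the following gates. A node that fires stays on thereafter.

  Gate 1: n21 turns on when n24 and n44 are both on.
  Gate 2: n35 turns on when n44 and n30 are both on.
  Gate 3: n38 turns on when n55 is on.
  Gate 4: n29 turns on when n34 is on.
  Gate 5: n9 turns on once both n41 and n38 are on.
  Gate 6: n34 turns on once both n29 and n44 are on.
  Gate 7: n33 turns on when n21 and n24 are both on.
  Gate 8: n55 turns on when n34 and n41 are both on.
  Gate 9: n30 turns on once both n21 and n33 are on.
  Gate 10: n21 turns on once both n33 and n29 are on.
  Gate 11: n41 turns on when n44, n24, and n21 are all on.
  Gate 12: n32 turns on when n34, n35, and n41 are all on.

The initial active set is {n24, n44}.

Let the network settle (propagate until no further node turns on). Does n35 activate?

Gate 1: n24 and n44 on → n21 on.
Gate 7: n21 and n24 on → n33 on.
Gate 9: n21 and n33 on → n30 on.
Gate 2: n44 and n30 on → n35 on.

Yes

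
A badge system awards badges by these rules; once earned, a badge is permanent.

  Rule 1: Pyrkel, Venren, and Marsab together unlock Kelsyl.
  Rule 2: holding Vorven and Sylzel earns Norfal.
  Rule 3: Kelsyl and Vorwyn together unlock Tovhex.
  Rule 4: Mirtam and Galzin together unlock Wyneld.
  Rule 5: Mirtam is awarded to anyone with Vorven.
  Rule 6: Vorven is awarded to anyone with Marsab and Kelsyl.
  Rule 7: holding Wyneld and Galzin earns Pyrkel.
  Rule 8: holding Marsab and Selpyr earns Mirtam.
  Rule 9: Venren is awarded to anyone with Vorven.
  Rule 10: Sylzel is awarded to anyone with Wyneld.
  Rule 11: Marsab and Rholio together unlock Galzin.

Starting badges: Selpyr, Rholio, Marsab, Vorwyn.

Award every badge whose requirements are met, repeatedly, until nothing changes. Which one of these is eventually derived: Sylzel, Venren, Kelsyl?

With Marsab and Rholio, Galzin is earned (Rule 11).
With Marsab and Selpyr, Mirtam is earned (Rule 8).
With Mirtam and Galzin, Wyneld is earned (Rule 4).
With Wyneld, Sylzel is earned (Rule 10).
Kelsyl would need Pyrkel, Venren, and Marsab (Rule 1), but Venren is never earned. Venren would need Vorven (Rule 9), but Vorven is never earned.

Sylzel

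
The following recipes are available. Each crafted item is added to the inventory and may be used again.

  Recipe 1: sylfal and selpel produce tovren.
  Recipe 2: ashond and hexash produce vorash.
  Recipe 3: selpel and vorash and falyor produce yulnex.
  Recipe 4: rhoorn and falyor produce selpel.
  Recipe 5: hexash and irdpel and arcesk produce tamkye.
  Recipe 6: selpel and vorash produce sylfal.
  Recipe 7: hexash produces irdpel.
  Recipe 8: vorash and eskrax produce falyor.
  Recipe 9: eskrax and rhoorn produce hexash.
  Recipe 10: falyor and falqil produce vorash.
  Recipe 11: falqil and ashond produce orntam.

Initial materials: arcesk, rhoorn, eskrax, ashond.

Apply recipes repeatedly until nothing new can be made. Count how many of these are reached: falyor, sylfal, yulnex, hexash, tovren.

eskrax and rhoorn → hexash (Recipe 9).
Using Recipe 2, ashond and hexash make vorash.
Using Recipe 8, vorash and eskrax make falyor.
Using Recipe 4, rhoorn and falyor make selpel.
Using Recipe 3, selpel, vorash, and falyor make yulnex.
selpel and vorash → sylfal (Recipe 6).
sylfal and selpel → tovren (Recipe 1).
falyor: reached.
sylfal: reached.
yulnex: reached.
hexash: reached.
tovren: reached.
All 5 are reached.

5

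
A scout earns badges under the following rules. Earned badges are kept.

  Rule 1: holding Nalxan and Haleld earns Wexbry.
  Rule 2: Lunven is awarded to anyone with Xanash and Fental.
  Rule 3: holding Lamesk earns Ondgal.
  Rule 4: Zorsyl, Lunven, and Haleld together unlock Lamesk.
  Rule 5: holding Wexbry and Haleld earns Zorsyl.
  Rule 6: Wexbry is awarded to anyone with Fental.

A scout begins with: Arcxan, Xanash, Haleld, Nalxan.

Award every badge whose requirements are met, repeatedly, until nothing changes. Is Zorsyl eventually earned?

With Nalxan and Haleld, Wexbry is earned (Rule 1).
With Wexbry and Haleld, Zorsyl is earned (Rule 5).

Yes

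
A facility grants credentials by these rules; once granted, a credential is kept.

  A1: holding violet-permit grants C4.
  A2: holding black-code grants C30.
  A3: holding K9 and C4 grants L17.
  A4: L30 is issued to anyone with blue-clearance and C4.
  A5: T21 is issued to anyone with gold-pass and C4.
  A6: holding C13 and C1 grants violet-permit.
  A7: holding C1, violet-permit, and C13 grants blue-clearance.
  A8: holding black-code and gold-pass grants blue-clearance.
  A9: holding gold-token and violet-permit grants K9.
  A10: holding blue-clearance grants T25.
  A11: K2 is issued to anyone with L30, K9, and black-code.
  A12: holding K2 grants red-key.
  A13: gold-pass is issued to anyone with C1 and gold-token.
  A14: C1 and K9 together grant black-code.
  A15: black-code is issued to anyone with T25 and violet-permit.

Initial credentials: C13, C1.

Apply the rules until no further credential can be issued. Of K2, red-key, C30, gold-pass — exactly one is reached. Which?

Holding C13 and C1 grants violet-permit (A6).
Holding C1, violet-permit, and C13 grants blue-clearance (A7).
Holding blue-clearance grants T25 (A10).
Holding T25 and violet-permit grants black-code (A15).
Holding black-code grants C30 (A2).
gold-pass would need C1 and gold-token (A13), but gold-token is never granted. red-key would need K2 (A12), but K2 is never granted. K2 would need L30, K9, and black-code (A11), but K9 is never granted.

C30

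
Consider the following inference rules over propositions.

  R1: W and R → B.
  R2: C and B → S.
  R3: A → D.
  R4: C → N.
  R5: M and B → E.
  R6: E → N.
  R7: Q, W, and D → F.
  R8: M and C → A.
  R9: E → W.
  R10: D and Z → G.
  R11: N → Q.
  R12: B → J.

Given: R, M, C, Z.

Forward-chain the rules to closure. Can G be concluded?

M and C hold, so A follows (R8).
From A, R3 gives D.
D and Z hold, so G follows (R10).

Yes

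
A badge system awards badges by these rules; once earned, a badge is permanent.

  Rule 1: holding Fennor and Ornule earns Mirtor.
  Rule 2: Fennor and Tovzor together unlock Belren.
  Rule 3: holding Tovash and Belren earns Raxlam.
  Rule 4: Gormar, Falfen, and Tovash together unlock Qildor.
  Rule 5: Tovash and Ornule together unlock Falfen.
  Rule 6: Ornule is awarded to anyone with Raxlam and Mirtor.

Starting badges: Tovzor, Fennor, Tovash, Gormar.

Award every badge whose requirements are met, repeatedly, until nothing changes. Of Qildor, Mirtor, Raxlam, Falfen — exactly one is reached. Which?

With Fennor and Tovzor, Belren is earned (Rule 2).
With Tovash and Belren, Raxlam is earned (Rule 3).
Qildor would need Gormar, Falfen, and Tovash (Rule 4), but Falfen is never earned. Mirtor would need Fennor and Ornule (Rule 1), but Ornule is never earned. Falfen would need Tovash and Ornule (Rule 5), but Ornule is never earned.

Raxlam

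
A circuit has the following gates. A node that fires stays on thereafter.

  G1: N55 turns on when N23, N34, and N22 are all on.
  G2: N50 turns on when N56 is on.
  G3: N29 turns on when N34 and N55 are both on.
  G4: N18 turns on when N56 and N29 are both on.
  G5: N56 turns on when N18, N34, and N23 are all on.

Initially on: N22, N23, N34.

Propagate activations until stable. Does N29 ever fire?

Yes

N23, N34, and N22 are on, so N55 turns on (G1).
G3: N34 and N55 on → N29 on.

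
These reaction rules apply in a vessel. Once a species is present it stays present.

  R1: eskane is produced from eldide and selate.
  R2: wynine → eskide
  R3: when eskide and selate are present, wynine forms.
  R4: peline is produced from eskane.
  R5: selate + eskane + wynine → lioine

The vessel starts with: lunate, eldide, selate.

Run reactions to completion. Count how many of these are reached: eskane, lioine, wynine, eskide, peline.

eldide and selate present → eskane forms (R1).
eskane present → peline forms (R4).
eskane: reached.
lioine would need selate, eskane, and wynine (R5), but wynine never forms.
wynine would need eskide and selate (R3), but eskide never forms.
eskide would need wynine (R2), but wynine never forms.
peline: reached.
Reached: eskane and peline — 2 of the 5.

2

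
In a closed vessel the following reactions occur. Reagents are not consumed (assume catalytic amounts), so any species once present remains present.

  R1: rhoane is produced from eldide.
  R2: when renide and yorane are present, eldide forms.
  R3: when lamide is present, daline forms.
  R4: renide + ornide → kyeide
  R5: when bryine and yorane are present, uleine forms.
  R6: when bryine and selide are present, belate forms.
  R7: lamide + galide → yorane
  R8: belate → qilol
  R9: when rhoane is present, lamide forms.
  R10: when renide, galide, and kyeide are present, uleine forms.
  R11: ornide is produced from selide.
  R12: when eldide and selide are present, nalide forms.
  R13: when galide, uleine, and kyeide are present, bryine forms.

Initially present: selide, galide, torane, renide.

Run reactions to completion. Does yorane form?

No

yorane would need lamide and galide (R7), but lamide never forms.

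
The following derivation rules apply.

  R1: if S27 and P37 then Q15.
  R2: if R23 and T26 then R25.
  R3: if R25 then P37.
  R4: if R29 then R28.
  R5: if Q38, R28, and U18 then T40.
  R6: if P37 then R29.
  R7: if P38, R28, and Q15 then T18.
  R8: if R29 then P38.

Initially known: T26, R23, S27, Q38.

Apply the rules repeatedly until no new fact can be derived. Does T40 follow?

T40 would need Q38, R28, and U18 (R5), but U18 is never established.

No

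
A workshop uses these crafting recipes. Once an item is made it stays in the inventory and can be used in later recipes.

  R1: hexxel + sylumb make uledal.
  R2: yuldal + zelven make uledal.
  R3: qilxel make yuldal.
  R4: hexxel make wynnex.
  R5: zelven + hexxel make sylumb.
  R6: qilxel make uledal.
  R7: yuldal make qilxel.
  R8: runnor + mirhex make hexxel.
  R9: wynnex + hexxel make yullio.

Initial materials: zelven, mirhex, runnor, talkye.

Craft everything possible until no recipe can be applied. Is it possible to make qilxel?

No

qilxel would need yuldal (R7), but yuldal is never obtained.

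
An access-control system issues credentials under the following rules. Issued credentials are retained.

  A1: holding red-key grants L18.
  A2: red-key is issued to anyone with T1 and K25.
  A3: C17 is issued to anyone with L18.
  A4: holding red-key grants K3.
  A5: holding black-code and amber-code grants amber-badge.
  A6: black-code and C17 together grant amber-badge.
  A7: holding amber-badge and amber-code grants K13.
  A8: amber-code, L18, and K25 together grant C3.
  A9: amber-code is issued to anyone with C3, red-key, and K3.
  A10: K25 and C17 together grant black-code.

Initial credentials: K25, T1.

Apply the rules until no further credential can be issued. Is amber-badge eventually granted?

Holding T1 and K25 grants red-key (A2).
Holding red-key grants L18 (A1).
Holding L18 grants C17 (A3).
Holding K25 and C17 grants black-code (A10).
Holding black-code and C17 grants amber-badge (A6).

Yes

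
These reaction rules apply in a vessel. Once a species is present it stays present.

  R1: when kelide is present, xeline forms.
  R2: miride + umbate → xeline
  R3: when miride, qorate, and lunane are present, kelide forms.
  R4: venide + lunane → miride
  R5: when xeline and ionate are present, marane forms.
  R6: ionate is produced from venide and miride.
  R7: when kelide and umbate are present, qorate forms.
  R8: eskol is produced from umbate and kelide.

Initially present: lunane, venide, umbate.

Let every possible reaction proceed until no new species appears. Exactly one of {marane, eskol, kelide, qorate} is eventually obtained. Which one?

marane

venide and lunane present → miride forms (R4).
venide and miride present → ionate forms (R6).
miride and umbate present → xeline forms (R2).
xeline and ionate present → marane forms (R5).
qorate would need kelide and umbate (R7), but kelide never forms. kelide would need miride, qorate, and lunane (R3), but qorate never forms. eskol would need umbate and kelide (R8), but kelide never forms.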